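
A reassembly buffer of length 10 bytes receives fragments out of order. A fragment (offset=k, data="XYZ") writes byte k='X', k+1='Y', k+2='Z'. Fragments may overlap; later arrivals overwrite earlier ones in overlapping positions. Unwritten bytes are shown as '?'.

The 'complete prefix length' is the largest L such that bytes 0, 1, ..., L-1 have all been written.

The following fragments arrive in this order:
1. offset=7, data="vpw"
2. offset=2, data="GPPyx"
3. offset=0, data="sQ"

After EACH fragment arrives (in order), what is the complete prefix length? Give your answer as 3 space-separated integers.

Fragment 1: offset=7 data="vpw" -> buffer=???????vpw -> prefix_len=0
Fragment 2: offset=2 data="GPPyx" -> buffer=??GPPyxvpw -> prefix_len=0
Fragment 3: offset=0 data="sQ" -> buffer=sQGPPyxvpw -> prefix_len=10

Answer: 0 0 10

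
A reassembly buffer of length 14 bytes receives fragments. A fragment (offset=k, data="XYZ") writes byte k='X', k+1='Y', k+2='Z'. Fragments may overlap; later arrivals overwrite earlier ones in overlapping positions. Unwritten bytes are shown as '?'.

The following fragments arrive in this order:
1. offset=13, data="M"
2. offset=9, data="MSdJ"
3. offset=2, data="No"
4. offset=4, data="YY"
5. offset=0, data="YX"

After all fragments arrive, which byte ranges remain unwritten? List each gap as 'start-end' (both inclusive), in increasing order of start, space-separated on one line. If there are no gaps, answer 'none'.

Fragment 1: offset=13 len=1
Fragment 2: offset=9 len=4
Fragment 3: offset=2 len=2
Fragment 4: offset=4 len=2
Fragment 5: offset=0 len=2
Gaps: 6-8

Answer: 6-8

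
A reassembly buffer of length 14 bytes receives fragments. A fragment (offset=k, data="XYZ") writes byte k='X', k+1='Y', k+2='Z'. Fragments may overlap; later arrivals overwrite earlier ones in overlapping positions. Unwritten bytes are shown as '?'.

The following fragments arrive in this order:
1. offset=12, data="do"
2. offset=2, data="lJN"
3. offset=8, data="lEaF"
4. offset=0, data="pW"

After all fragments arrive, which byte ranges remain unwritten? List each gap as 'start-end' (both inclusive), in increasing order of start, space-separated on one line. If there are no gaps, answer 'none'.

Fragment 1: offset=12 len=2
Fragment 2: offset=2 len=3
Fragment 3: offset=8 len=4
Fragment 4: offset=0 len=2
Gaps: 5-7

Answer: 5-7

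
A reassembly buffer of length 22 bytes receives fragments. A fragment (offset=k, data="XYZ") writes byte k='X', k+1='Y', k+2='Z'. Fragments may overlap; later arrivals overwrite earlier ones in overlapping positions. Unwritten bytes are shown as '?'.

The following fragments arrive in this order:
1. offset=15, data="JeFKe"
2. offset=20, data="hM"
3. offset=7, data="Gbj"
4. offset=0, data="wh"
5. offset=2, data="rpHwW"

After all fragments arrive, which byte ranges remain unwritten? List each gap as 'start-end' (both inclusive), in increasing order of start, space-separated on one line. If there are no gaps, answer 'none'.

Answer: 10-14

Derivation:
Fragment 1: offset=15 len=5
Fragment 2: offset=20 len=2
Fragment 3: offset=7 len=3
Fragment 4: offset=0 len=2
Fragment 5: offset=2 len=5
Gaps: 10-14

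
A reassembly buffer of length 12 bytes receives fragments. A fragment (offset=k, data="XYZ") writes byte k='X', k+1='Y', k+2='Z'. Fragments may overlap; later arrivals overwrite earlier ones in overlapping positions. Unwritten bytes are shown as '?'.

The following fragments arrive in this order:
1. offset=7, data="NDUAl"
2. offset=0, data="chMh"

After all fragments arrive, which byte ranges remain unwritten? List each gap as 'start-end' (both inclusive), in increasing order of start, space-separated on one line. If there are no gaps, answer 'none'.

Fragment 1: offset=7 len=5
Fragment 2: offset=0 len=4
Gaps: 4-6

Answer: 4-6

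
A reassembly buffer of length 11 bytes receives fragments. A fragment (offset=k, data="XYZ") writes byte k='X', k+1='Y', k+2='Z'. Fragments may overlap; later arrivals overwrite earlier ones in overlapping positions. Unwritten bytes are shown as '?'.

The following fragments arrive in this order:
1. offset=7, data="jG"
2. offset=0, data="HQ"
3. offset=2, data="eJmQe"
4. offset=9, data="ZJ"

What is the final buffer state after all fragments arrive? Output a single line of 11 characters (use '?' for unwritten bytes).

Fragment 1: offset=7 data="jG" -> buffer=???????jG??
Fragment 2: offset=0 data="HQ" -> buffer=HQ?????jG??
Fragment 3: offset=2 data="eJmQe" -> buffer=HQeJmQejG??
Fragment 4: offset=9 data="ZJ" -> buffer=HQeJmQejGZJ

Answer: HQeJmQejGZJ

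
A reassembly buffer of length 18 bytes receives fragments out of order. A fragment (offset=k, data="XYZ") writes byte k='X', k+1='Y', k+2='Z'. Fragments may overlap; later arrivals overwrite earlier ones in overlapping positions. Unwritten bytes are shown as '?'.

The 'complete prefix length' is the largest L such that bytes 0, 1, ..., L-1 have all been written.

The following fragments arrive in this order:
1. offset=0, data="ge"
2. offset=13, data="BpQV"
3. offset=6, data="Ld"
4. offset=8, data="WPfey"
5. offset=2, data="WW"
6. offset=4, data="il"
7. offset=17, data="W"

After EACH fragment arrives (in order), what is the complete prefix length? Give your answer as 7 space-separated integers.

Fragment 1: offset=0 data="ge" -> buffer=ge???????????????? -> prefix_len=2
Fragment 2: offset=13 data="BpQV" -> buffer=ge???????????BpQV? -> prefix_len=2
Fragment 3: offset=6 data="Ld" -> buffer=ge????Ld?????BpQV? -> prefix_len=2
Fragment 4: offset=8 data="WPfey" -> buffer=ge????LdWPfeyBpQV? -> prefix_len=2
Fragment 5: offset=2 data="WW" -> buffer=geWW??LdWPfeyBpQV? -> prefix_len=4
Fragment 6: offset=4 data="il" -> buffer=geWWilLdWPfeyBpQV? -> prefix_len=17
Fragment 7: offset=17 data="W" -> buffer=geWWilLdWPfeyBpQVW -> prefix_len=18

Answer: 2 2 2 2 4 17 18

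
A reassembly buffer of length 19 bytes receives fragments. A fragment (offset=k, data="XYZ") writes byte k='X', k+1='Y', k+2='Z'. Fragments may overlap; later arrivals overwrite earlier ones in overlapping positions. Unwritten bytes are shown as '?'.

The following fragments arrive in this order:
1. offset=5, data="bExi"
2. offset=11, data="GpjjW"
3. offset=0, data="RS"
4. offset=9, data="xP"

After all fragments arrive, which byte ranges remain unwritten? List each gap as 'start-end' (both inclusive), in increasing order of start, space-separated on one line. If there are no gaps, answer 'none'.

Fragment 1: offset=5 len=4
Fragment 2: offset=11 len=5
Fragment 3: offset=0 len=2
Fragment 4: offset=9 len=2
Gaps: 2-4 16-18

Answer: 2-4 16-18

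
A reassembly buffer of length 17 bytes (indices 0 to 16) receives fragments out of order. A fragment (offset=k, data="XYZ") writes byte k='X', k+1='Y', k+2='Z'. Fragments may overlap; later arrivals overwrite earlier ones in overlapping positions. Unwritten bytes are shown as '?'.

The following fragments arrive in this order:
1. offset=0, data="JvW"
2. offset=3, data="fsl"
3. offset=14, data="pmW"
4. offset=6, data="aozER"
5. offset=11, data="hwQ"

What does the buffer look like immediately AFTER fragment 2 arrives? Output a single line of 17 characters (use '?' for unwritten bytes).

Answer: JvWfsl???????????

Derivation:
Fragment 1: offset=0 data="JvW" -> buffer=JvW??????????????
Fragment 2: offset=3 data="fsl" -> buffer=JvWfsl???????????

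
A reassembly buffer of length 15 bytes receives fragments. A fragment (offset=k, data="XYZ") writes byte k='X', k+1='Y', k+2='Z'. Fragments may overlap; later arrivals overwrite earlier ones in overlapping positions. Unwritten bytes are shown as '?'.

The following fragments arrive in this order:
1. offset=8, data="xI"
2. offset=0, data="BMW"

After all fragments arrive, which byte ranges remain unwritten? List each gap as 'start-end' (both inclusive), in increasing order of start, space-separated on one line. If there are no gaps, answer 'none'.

Fragment 1: offset=8 len=2
Fragment 2: offset=0 len=3
Gaps: 3-7 10-14

Answer: 3-7 10-14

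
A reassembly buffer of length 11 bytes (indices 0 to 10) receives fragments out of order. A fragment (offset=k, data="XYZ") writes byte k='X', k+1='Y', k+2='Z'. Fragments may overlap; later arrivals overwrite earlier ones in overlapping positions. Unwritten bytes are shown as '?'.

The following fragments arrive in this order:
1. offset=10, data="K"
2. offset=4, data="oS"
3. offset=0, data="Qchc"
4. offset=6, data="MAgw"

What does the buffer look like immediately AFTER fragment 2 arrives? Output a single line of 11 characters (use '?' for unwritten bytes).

Fragment 1: offset=10 data="K" -> buffer=??????????K
Fragment 2: offset=4 data="oS" -> buffer=????oS????K

Answer: ????oS????K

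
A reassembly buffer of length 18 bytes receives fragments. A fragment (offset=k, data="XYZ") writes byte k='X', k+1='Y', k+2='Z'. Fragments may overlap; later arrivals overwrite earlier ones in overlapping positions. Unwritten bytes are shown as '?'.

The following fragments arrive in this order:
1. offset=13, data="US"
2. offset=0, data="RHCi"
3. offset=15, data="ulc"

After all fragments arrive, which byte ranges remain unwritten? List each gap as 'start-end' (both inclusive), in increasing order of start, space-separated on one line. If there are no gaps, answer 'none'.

Fragment 1: offset=13 len=2
Fragment 2: offset=0 len=4
Fragment 3: offset=15 len=3
Gaps: 4-12

Answer: 4-12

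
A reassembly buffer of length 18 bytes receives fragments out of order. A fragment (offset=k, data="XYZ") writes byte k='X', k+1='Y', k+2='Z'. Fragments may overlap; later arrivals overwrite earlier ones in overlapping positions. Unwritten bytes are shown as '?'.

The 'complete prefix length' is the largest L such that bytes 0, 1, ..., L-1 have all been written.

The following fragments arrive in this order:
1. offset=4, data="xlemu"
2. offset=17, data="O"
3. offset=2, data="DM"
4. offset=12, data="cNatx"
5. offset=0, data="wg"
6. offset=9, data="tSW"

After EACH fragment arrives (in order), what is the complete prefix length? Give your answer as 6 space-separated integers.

Fragment 1: offset=4 data="xlemu" -> buffer=????xlemu????????? -> prefix_len=0
Fragment 2: offset=17 data="O" -> buffer=????xlemu????????O -> prefix_len=0
Fragment 3: offset=2 data="DM" -> buffer=??DMxlemu????????O -> prefix_len=0
Fragment 4: offset=12 data="cNatx" -> buffer=??DMxlemu???cNatxO -> prefix_len=0
Fragment 5: offset=0 data="wg" -> buffer=wgDMxlemu???cNatxO -> prefix_len=9
Fragment 6: offset=9 data="tSW" -> buffer=wgDMxlemutSWcNatxO -> prefix_len=18

Answer: 0 0 0 0 9 18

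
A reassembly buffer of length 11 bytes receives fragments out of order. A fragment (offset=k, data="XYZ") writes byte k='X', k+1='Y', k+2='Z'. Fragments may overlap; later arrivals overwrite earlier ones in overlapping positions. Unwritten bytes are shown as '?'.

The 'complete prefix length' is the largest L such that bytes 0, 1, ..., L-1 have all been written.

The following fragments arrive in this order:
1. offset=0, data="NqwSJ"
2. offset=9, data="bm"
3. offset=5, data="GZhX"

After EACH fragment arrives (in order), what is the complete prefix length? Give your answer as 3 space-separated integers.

Fragment 1: offset=0 data="NqwSJ" -> buffer=NqwSJ?????? -> prefix_len=5
Fragment 2: offset=9 data="bm" -> buffer=NqwSJ????bm -> prefix_len=5
Fragment 3: offset=5 data="GZhX" -> buffer=NqwSJGZhXbm -> prefix_len=11

Answer: 5 5 11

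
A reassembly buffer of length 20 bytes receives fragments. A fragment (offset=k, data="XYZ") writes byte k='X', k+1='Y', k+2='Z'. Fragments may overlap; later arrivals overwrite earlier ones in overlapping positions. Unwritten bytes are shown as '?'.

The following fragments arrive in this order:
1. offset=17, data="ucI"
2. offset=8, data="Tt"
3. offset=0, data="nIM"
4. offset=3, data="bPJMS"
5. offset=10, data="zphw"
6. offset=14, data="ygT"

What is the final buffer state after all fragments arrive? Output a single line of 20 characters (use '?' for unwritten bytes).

Answer: nIMbPJMSTtzphwygTucI

Derivation:
Fragment 1: offset=17 data="ucI" -> buffer=?????????????????ucI
Fragment 2: offset=8 data="Tt" -> buffer=????????Tt???????ucI
Fragment 3: offset=0 data="nIM" -> buffer=nIM?????Tt???????ucI
Fragment 4: offset=3 data="bPJMS" -> buffer=nIMbPJMSTt???????ucI
Fragment 5: offset=10 data="zphw" -> buffer=nIMbPJMSTtzphw???ucI
Fragment 6: offset=14 data="ygT" -> buffer=nIMbPJMSTtzphwygTucI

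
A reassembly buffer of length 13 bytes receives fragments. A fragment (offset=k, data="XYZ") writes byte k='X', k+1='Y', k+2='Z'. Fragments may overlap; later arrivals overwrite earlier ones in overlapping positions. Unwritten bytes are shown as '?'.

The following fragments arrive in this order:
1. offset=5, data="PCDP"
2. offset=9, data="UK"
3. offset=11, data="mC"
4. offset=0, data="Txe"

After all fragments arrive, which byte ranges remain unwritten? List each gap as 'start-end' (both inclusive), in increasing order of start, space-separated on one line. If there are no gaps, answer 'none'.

Fragment 1: offset=5 len=4
Fragment 2: offset=9 len=2
Fragment 3: offset=11 len=2
Fragment 4: offset=0 len=3
Gaps: 3-4

Answer: 3-4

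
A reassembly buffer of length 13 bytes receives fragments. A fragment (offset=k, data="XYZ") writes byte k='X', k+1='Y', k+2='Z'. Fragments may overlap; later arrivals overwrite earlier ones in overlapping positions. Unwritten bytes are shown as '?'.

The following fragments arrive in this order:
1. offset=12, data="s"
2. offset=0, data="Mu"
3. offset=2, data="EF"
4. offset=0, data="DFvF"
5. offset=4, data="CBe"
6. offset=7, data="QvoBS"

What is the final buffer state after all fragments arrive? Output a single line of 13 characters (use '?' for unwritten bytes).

Answer: DFvFCBeQvoBSs

Derivation:
Fragment 1: offset=12 data="s" -> buffer=????????????s
Fragment 2: offset=0 data="Mu" -> buffer=Mu??????????s
Fragment 3: offset=2 data="EF" -> buffer=MuEF????????s
Fragment 4: offset=0 data="DFvF" -> buffer=DFvF????????s
Fragment 5: offset=4 data="CBe" -> buffer=DFvFCBe?????s
Fragment 6: offset=7 data="QvoBS" -> buffer=DFvFCBeQvoBSs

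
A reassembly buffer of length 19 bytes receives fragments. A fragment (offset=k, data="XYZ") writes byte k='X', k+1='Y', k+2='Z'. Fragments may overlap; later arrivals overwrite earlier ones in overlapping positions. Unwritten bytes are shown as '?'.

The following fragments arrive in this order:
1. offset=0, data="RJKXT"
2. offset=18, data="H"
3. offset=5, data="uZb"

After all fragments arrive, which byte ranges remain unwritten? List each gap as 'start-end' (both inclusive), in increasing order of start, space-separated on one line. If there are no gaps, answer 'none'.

Answer: 8-17

Derivation:
Fragment 1: offset=0 len=5
Fragment 2: offset=18 len=1
Fragment 3: offset=5 len=3
Gaps: 8-17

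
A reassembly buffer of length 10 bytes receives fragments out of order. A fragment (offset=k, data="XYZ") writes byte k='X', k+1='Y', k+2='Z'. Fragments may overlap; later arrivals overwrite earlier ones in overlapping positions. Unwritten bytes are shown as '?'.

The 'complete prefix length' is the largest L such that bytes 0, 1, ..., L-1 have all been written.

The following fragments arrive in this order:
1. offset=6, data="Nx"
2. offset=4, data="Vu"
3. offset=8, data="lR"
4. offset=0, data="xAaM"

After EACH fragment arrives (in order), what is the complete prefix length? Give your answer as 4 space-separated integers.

Fragment 1: offset=6 data="Nx" -> buffer=??????Nx?? -> prefix_len=0
Fragment 2: offset=4 data="Vu" -> buffer=????VuNx?? -> prefix_len=0
Fragment 3: offset=8 data="lR" -> buffer=????VuNxlR -> prefix_len=0
Fragment 4: offset=0 data="xAaM" -> buffer=xAaMVuNxlR -> prefix_len=10

Answer: 0 0 0 10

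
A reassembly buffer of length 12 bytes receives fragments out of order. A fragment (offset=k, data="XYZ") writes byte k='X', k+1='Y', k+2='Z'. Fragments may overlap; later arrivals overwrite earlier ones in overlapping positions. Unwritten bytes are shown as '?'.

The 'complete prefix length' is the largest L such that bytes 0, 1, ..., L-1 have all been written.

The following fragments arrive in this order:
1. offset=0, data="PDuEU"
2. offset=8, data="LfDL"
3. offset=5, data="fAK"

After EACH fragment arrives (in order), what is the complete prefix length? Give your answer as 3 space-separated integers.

Fragment 1: offset=0 data="PDuEU" -> buffer=PDuEU??????? -> prefix_len=5
Fragment 2: offset=8 data="LfDL" -> buffer=PDuEU???LfDL -> prefix_len=5
Fragment 3: offset=5 data="fAK" -> buffer=PDuEUfAKLfDL -> prefix_len=12

Answer: 5 5 12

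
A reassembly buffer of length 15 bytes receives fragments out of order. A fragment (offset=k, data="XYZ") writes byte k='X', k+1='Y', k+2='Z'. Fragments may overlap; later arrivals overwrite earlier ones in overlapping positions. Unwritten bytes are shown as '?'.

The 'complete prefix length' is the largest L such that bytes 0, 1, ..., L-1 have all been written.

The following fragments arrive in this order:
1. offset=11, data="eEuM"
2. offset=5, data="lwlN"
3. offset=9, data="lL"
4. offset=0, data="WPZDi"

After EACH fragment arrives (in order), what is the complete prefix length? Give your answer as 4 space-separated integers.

Answer: 0 0 0 15

Derivation:
Fragment 1: offset=11 data="eEuM" -> buffer=???????????eEuM -> prefix_len=0
Fragment 2: offset=5 data="lwlN" -> buffer=?????lwlN??eEuM -> prefix_len=0
Fragment 3: offset=9 data="lL" -> buffer=?????lwlNlLeEuM -> prefix_len=0
Fragment 4: offset=0 data="WPZDi" -> buffer=WPZDilwlNlLeEuM -> prefix_len=15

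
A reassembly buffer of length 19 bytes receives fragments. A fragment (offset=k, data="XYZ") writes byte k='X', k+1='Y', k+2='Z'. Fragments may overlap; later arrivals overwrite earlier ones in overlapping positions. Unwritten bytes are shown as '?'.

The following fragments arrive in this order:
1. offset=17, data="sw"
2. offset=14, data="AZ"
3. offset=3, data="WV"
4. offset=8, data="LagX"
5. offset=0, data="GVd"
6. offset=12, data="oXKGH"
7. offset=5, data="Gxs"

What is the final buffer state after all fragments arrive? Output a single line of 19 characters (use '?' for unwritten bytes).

Fragment 1: offset=17 data="sw" -> buffer=?????????????????sw
Fragment 2: offset=14 data="AZ" -> buffer=??????????????AZ?sw
Fragment 3: offset=3 data="WV" -> buffer=???WV?????????AZ?sw
Fragment 4: offset=8 data="LagX" -> buffer=???WV???LagX??AZ?sw
Fragment 5: offset=0 data="GVd" -> buffer=GVdWV???LagX??AZ?sw
Fragment 6: offset=12 data="oXKGH" -> buffer=GVdWV???LagXoXKGHsw
Fragment 7: offset=5 data="Gxs" -> buffer=GVdWVGxsLagXoXKGHsw

Answer: GVdWVGxsLagXoXKGHsw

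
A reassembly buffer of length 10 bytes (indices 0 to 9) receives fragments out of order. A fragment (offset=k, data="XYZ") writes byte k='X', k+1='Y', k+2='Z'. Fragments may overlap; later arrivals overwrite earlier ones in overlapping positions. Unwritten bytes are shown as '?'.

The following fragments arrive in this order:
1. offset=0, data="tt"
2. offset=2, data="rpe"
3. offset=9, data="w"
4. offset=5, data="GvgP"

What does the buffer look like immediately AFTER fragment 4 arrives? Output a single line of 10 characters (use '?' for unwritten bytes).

Answer: ttrpeGvgPw

Derivation:
Fragment 1: offset=0 data="tt" -> buffer=tt????????
Fragment 2: offset=2 data="rpe" -> buffer=ttrpe?????
Fragment 3: offset=9 data="w" -> buffer=ttrpe????w
Fragment 4: offset=5 data="GvgP" -> buffer=ttrpeGvgPw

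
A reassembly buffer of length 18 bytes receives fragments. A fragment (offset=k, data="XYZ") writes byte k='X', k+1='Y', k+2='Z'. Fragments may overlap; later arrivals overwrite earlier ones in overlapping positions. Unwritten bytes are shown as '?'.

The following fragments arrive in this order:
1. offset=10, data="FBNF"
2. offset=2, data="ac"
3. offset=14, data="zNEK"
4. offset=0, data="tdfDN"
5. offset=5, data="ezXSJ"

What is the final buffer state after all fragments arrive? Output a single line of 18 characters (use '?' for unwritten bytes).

Answer: tdfDNezXSJFBNFzNEK

Derivation:
Fragment 1: offset=10 data="FBNF" -> buffer=??????????FBNF????
Fragment 2: offset=2 data="ac" -> buffer=??ac??????FBNF????
Fragment 3: offset=14 data="zNEK" -> buffer=??ac??????FBNFzNEK
Fragment 4: offset=0 data="tdfDN" -> buffer=tdfDN?????FBNFzNEK
Fragment 5: offset=5 data="ezXSJ" -> buffer=tdfDNezXSJFBNFzNEK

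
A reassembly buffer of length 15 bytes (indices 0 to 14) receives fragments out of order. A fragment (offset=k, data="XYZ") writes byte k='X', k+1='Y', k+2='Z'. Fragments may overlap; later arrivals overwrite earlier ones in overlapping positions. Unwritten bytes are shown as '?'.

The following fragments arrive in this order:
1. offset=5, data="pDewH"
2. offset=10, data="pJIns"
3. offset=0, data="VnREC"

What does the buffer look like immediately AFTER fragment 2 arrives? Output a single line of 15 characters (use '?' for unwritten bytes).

Fragment 1: offset=5 data="pDewH" -> buffer=?????pDewH?????
Fragment 2: offset=10 data="pJIns" -> buffer=?????pDewHpJIns

Answer: ?????pDewHpJIns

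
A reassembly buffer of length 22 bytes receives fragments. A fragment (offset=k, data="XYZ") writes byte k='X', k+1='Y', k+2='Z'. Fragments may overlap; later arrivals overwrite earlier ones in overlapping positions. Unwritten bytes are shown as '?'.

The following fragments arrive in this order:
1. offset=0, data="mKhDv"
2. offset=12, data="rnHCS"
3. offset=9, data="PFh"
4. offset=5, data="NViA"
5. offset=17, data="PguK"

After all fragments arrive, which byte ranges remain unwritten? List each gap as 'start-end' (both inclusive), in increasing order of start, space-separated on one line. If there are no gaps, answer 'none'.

Fragment 1: offset=0 len=5
Fragment 2: offset=12 len=5
Fragment 3: offset=9 len=3
Fragment 4: offset=5 len=4
Fragment 5: offset=17 len=4
Gaps: 21-21

Answer: 21-21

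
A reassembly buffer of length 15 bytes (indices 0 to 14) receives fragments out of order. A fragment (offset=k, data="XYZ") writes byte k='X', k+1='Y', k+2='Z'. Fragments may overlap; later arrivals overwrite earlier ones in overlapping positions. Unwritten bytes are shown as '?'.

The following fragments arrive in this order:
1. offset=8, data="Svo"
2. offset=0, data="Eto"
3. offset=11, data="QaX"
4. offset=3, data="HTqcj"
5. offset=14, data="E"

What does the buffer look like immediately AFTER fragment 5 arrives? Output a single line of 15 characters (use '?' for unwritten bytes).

Fragment 1: offset=8 data="Svo" -> buffer=????????Svo????
Fragment 2: offset=0 data="Eto" -> buffer=Eto?????Svo????
Fragment 3: offset=11 data="QaX" -> buffer=Eto?????SvoQaX?
Fragment 4: offset=3 data="HTqcj" -> buffer=EtoHTqcjSvoQaX?
Fragment 5: offset=14 data="E" -> buffer=EtoHTqcjSvoQaXE

Answer: EtoHTqcjSvoQaXE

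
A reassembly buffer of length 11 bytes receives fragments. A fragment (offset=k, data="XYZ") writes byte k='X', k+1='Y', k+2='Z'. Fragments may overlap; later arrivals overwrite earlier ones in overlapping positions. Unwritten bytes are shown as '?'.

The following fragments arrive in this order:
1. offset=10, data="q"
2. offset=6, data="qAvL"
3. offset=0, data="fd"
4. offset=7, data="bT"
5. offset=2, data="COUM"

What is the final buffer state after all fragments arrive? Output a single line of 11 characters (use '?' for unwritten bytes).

Fragment 1: offset=10 data="q" -> buffer=??????????q
Fragment 2: offset=6 data="qAvL" -> buffer=??????qAvLq
Fragment 3: offset=0 data="fd" -> buffer=fd????qAvLq
Fragment 4: offset=7 data="bT" -> buffer=fd????qbTLq
Fragment 5: offset=2 data="COUM" -> buffer=fdCOUMqbTLq

Answer: fdCOUMqbTLq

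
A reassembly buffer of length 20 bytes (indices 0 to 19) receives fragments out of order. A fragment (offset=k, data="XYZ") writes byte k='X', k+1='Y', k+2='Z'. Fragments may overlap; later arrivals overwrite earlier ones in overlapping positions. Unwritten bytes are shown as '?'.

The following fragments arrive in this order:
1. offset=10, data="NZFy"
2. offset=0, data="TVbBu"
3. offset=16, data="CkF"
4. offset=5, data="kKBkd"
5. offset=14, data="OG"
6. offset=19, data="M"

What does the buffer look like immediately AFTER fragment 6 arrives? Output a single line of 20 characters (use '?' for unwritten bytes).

Fragment 1: offset=10 data="NZFy" -> buffer=??????????NZFy??????
Fragment 2: offset=0 data="TVbBu" -> buffer=TVbBu?????NZFy??????
Fragment 3: offset=16 data="CkF" -> buffer=TVbBu?????NZFy??CkF?
Fragment 4: offset=5 data="kKBkd" -> buffer=TVbBukKBkdNZFy??CkF?
Fragment 5: offset=14 data="OG" -> buffer=TVbBukKBkdNZFyOGCkF?
Fragment 6: offset=19 data="M" -> buffer=TVbBukKBkdNZFyOGCkFM

Answer: TVbBukKBkdNZFyOGCkFM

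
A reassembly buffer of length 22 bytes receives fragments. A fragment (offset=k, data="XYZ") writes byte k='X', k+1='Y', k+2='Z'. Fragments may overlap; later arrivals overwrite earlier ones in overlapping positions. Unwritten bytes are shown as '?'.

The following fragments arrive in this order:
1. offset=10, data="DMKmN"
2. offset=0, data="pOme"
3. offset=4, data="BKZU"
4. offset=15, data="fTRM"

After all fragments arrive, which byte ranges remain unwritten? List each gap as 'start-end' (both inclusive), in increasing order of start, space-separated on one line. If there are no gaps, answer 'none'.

Fragment 1: offset=10 len=5
Fragment 2: offset=0 len=4
Fragment 3: offset=4 len=4
Fragment 4: offset=15 len=4
Gaps: 8-9 19-21

Answer: 8-9 19-21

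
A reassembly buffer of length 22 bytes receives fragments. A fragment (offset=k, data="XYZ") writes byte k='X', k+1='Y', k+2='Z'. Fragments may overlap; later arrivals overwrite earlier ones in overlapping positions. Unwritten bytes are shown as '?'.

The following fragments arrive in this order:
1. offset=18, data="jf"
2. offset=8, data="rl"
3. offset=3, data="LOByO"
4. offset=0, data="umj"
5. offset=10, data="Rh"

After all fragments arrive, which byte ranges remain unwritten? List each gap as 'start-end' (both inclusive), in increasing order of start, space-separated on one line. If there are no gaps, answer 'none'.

Answer: 12-17 20-21

Derivation:
Fragment 1: offset=18 len=2
Fragment 2: offset=8 len=2
Fragment 3: offset=3 len=5
Fragment 4: offset=0 len=3
Fragment 5: offset=10 len=2
Gaps: 12-17 20-21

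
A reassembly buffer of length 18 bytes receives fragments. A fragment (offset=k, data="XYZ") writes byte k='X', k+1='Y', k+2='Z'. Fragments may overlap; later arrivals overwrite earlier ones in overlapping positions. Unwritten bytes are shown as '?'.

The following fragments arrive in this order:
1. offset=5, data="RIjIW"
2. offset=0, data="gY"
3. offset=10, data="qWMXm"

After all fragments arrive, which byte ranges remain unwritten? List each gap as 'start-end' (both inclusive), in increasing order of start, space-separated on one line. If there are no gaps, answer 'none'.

Fragment 1: offset=5 len=5
Fragment 2: offset=0 len=2
Fragment 3: offset=10 len=5
Gaps: 2-4 15-17

Answer: 2-4 15-17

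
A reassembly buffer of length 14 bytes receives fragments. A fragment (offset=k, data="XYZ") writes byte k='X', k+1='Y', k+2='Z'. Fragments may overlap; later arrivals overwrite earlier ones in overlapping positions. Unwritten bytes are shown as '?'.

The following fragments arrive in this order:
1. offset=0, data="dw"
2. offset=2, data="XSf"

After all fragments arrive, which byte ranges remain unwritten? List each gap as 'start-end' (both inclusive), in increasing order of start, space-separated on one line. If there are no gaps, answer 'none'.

Fragment 1: offset=0 len=2
Fragment 2: offset=2 len=3
Gaps: 5-13

Answer: 5-13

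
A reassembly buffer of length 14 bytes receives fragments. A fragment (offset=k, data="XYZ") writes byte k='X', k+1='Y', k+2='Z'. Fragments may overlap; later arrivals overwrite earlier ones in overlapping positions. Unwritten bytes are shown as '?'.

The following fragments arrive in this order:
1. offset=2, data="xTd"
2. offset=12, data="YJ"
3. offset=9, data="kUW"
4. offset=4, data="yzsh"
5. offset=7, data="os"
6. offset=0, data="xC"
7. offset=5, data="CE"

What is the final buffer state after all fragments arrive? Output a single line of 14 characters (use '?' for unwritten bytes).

Answer: xCxTyCEoskUWYJ

Derivation:
Fragment 1: offset=2 data="xTd" -> buffer=??xTd?????????
Fragment 2: offset=12 data="YJ" -> buffer=??xTd???????YJ
Fragment 3: offset=9 data="kUW" -> buffer=??xTd????kUWYJ
Fragment 4: offset=4 data="yzsh" -> buffer=??xTyzsh?kUWYJ
Fragment 5: offset=7 data="os" -> buffer=??xTyzsoskUWYJ
Fragment 6: offset=0 data="xC" -> buffer=xCxTyzsoskUWYJ
Fragment 7: offset=5 data="CE" -> buffer=xCxTyCEoskUWYJ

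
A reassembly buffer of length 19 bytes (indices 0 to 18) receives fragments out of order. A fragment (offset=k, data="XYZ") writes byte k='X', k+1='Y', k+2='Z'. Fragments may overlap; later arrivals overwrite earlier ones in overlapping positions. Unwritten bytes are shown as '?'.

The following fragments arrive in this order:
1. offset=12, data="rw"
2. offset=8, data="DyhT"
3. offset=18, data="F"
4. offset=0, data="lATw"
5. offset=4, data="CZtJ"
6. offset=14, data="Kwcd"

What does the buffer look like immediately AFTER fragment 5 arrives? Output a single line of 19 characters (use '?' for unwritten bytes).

Fragment 1: offset=12 data="rw" -> buffer=????????????rw?????
Fragment 2: offset=8 data="DyhT" -> buffer=????????DyhTrw?????
Fragment 3: offset=18 data="F" -> buffer=????????DyhTrw????F
Fragment 4: offset=0 data="lATw" -> buffer=lATw????DyhTrw????F
Fragment 5: offset=4 data="CZtJ" -> buffer=lATwCZtJDyhTrw????F

Answer: lATwCZtJDyhTrw????F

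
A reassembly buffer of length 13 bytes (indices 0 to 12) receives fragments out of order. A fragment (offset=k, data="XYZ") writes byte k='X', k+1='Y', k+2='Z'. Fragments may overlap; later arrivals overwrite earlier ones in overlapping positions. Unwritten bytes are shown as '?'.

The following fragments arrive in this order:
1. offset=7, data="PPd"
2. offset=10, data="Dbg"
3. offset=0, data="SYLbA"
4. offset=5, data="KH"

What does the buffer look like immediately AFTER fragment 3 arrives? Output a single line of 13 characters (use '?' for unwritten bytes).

Answer: SYLbA??PPdDbg

Derivation:
Fragment 1: offset=7 data="PPd" -> buffer=???????PPd???
Fragment 2: offset=10 data="Dbg" -> buffer=???????PPdDbg
Fragment 3: offset=0 data="SYLbA" -> buffer=SYLbA??PPdDbg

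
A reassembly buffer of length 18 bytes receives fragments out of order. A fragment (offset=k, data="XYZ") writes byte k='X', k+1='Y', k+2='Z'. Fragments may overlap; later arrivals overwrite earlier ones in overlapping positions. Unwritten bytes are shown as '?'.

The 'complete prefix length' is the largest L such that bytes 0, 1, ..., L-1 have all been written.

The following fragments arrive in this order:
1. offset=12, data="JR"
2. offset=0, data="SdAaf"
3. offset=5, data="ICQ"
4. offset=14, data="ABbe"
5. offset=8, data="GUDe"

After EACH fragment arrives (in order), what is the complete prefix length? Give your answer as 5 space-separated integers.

Answer: 0 5 8 8 18

Derivation:
Fragment 1: offset=12 data="JR" -> buffer=????????????JR???? -> prefix_len=0
Fragment 2: offset=0 data="SdAaf" -> buffer=SdAaf???????JR???? -> prefix_len=5
Fragment 3: offset=5 data="ICQ" -> buffer=SdAafICQ????JR???? -> prefix_len=8
Fragment 4: offset=14 data="ABbe" -> buffer=SdAafICQ????JRABbe -> prefix_len=8
Fragment 5: offset=8 data="GUDe" -> buffer=SdAafICQGUDeJRABbe -> prefix_len=18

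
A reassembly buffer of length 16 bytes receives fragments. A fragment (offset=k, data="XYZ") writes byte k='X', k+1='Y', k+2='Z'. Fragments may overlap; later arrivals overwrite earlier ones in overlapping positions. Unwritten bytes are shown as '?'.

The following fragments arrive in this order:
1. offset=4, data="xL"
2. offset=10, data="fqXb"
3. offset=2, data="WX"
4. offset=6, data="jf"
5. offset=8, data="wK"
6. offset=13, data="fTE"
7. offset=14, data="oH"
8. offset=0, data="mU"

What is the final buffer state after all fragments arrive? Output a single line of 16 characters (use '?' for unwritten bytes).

Answer: mUWXxLjfwKfqXfoH

Derivation:
Fragment 1: offset=4 data="xL" -> buffer=????xL??????????
Fragment 2: offset=10 data="fqXb" -> buffer=????xL????fqXb??
Fragment 3: offset=2 data="WX" -> buffer=??WXxL????fqXb??
Fragment 4: offset=6 data="jf" -> buffer=??WXxLjf??fqXb??
Fragment 5: offset=8 data="wK" -> buffer=??WXxLjfwKfqXb??
Fragment 6: offset=13 data="fTE" -> buffer=??WXxLjfwKfqXfTE
Fragment 7: offset=14 data="oH" -> buffer=??WXxLjfwKfqXfoH
Fragment 8: offset=0 data="mU" -> buffer=mUWXxLjfwKfqXfoH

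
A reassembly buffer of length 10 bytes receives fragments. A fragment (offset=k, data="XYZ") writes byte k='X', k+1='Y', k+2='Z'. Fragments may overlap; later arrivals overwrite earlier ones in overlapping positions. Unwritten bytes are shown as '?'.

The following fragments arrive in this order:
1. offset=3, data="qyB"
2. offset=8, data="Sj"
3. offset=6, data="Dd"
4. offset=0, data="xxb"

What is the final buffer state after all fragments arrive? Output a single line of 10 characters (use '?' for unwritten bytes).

Answer: xxbqyBDdSj

Derivation:
Fragment 1: offset=3 data="qyB" -> buffer=???qyB????
Fragment 2: offset=8 data="Sj" -> buffer=???qyB??Sj
Fragment 3: offset=6 data="Dd" -> buffer=???qyBDdSj
Fragment 4: offset=0 data="xxb" -> buffer=xxbqyBDdSj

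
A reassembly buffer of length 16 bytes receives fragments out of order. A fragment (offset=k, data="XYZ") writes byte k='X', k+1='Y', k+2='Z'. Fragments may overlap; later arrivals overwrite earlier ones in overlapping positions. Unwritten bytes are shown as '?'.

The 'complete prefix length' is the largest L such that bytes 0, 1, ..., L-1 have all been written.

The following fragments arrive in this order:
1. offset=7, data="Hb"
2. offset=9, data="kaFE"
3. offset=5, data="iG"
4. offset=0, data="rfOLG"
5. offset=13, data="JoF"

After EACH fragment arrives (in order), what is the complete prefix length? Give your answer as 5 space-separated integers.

Answer: 0 0 0 13 16

Derivation:
Fragment 1: offset=7 data="Hb" -> buffer=???????Hb??????? -> prefix_len=0
Fragment 2: offset=9 data="kaFE" -> buffer=???????HbkaFE??? -> prefix_len=0
Fragment 3: offset=5 data="iG" -> buffer=?????iGHbkaFE??? -> prefix_len=0
Fragment 4: offset=0 data="rfOLG" -> buffer=rfOLGiGHbkaFE??? -> prefix_len=13
Fragment 5: offset=13 data="JoF" -> buffer=rfOLGiGHbkaFEJoF -> prefix_len=16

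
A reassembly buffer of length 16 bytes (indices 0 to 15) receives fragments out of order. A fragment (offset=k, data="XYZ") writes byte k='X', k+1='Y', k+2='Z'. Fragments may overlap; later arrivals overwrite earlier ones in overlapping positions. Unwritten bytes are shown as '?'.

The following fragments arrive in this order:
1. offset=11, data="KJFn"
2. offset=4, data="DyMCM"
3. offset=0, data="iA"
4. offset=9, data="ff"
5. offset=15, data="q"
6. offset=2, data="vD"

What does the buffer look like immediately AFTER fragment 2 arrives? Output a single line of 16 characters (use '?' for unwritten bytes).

Answer: ????DyMCM??KJFn?

Derivation:
Fragment 1: offset=11 data="KJFn" -> buffer=???????????KJFn?
Fragment 2: offset=4 data="DyMCM" -> buffer=????DyMCM??KJFn?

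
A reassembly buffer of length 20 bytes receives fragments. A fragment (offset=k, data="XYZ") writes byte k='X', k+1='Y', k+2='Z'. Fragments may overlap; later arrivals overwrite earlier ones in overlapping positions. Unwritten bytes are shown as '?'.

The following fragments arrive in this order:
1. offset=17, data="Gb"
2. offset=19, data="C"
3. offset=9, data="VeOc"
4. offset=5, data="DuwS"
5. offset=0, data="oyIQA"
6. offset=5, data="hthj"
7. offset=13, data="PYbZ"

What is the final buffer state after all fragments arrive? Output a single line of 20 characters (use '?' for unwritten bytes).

Fragment 1: offset=17 data="Gb" -> buffer=?????????????????Gb?
Fragment 2: offset=19 data="C" -> buffer=?????????????????GbC
Fragment 3: offset=9 data="VeOc" -> buffer=?????????VeOc????GbC
Fragment 4: offset=5 data="DuwS" -> buffer=?????DuwSVeOc????GbC
Fragment 5: offset=0 data="oyIQA" -> buffer=oyIQADuwSVeOc????GbC
Fragment 6: offset=5 data="hthj" -> buffer=oyIQAhthjVeOc????GbC
Fragment 7: offset=13 data="PYbZ" -> buffer=oyIQAhthjVeOcPYbZGbC

Answer: oyIQAhthjVeOcPYbZGbC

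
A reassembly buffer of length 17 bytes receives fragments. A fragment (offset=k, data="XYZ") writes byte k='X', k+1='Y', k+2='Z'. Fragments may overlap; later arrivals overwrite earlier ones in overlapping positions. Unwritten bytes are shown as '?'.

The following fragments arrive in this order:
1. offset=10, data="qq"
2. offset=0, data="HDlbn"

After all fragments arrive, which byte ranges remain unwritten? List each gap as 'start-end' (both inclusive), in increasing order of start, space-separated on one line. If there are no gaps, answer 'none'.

Fragment 1: offset=10 len=2
Fragment 2: offset=0 len=5
Gaps: 5-9 12-16

Answer: 5-9 12-16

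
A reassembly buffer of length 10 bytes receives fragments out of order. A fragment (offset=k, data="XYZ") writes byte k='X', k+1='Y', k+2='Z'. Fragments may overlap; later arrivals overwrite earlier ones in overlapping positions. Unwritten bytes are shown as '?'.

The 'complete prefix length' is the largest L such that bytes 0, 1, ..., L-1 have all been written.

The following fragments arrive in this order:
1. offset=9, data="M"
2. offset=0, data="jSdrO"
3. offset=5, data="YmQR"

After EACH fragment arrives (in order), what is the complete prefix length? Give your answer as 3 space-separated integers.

Fragment 1: offset=9 data="M" -> buffer=?????????M -> prefix_len=0
Fragment 2: offset=0 data="jSdrO" -> buffer=jSdrO????M -> prefix_len=5
Fragment 3: offset=5 data="YmQR" -> buffer=jSdrOYmQRM -> prefix_len=10

Answer: 0 5 10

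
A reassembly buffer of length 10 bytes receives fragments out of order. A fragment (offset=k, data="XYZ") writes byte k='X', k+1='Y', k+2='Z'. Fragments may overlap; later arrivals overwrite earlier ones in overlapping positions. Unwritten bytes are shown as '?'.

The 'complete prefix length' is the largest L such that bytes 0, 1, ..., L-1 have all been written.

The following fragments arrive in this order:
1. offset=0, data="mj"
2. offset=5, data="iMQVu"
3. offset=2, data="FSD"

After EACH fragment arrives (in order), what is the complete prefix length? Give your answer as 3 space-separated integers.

Answer: 2 2 10

Derivation:
Fragment 1: offset=0 data="mj" -> buffer=mj???????? -> prefix_len=2
Fragment 2: offset=5 data="iMQVu" -> buffer=mj???iMQVu -> prefix_len=2
Fragment 3: offset=2 data="FSD" -> buffer=mjFSDiMQVu -> prefix_len=10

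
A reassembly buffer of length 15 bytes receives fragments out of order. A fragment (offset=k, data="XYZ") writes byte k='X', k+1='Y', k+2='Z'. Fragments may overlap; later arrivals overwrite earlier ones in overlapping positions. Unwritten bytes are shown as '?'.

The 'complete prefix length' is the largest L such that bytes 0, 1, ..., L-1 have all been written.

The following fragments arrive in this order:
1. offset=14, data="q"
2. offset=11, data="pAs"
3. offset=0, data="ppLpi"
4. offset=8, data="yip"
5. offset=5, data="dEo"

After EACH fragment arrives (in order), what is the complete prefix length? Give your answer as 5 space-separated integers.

Answer: 0 0 5 5 15

Derivation:
Fragment 1: offset=14 data="q" -> buffer=??????????????q -> prefix_len=0
Fragment 2: offset=11 data="pAs" -> buffer=???????????pAsq -> prefix_len=0
Fragment 3: offset=0 data="ppLpi" -> buffer=ppLpi??????pAsq -> prefix_len=5
Fragment 4: offset=8 data="yip" -> buffer=ppLpi???yippAsq -> prefix_len=5
Fragment 5: offset=5 data="dEo" -> buffer=ppLpidEoyippAsq -> prefix_len=15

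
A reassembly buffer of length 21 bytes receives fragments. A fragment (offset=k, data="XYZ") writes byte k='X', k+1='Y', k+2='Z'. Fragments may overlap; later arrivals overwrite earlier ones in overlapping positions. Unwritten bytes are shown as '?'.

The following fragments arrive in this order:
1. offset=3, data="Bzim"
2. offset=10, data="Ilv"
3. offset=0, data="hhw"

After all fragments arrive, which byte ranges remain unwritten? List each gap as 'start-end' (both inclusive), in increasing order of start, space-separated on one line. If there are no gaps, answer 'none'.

Fragment 1: offset=3 len=4
Fragment 2: offset=10 len=3
Fragment 3: offset=0 len=3
Gaps: 7-9 13-20

Answer: 7-9 13-20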